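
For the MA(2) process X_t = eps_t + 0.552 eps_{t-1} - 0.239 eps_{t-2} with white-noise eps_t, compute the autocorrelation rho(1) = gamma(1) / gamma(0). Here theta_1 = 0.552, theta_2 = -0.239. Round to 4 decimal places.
\rho(1) = 0.3085

For an MA(q) process with theta_0 = 1, the autocovariance is
  gamma(k) = sigma^2 * sum_{i=0..q-k} theta_i * theta_{i+k},
and rho(k) = gamma(k) / gamma(0). Sigma^2 cancels.
  numerator   = (1)*(0.552) + (0.552)*(-0.239) = 0.420072.
  denominator = (1)^2 + (0.552)^2 + (-0.239)^2 = 1.361825.
  rho(1) = 0.420072 / 1.361825 = 0.3085.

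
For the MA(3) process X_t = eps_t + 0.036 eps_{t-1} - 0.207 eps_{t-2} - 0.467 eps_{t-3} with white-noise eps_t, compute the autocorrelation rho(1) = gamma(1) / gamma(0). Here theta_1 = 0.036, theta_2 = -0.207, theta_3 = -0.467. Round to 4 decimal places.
\rho(1) = 0.0992

For an MA(q) process with theta_0 = 1, the autocovariance is
  gamma(k) = sigma^2 * sum_{i=0..q-k} theta_i * theta_{i+k},
and rho(k) = gamma(k) / gamma(0). Sigma^2 cancels.
  numerator   = (1)*(0.036) + (0.036)*(-0.207) + (-0.207)*(-0.467) = 0.125217.
  denominator = (1)^2 + (0.036)^2 + (-0.207)^2 + (-0.467)^2 = 1.262234.
  rho(1) = 0.125217 / 1.262234 = 0.0992.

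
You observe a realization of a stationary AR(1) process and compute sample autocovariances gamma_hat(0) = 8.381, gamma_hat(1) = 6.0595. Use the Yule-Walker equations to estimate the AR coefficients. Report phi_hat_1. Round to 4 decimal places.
\hat\phi_{1} = 0.7230

The Yule-Walker equations for an AR(p) process read, in matrix form,
  Gamma_p phi = r_p,   with   (Gamma_p)_{ij} = gamma(|i - j|),
                       (r_p)_i = gamma(i),   i,j = 1..p.
Substitute the sample gammas (Toeplitz matrix and right-hand side of size 1):
  Gamma_p = [[8.381]]
  r_p     = [6.0595]
With p = 1 this is the single equation gamma(0) phi_1 = gamma(1):
  phi_hat_1 = gamma(1) / gamma(0) = 6.0595 / 8.381 = 0.7230.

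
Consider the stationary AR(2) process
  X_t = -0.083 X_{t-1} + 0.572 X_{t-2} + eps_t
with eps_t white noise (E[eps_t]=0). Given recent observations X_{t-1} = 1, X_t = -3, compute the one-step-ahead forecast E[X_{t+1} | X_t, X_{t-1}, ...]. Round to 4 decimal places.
E[X_{t+1} \mid \mathcal F_t] = 0.8210

For an AR(p) model X_t = c + sum_i phi_i X_{t-i} + eps_t, the
one-step-ahead conditional mean is
  E[X_{t+1} | X_t, ...] = c + sum_i phi_i X_{t+1-i}.
Substitute known values:
  E[X_{t+1} | ...] = (-0.083) * (-3) + (0.572) * (1)
                   = 0.8210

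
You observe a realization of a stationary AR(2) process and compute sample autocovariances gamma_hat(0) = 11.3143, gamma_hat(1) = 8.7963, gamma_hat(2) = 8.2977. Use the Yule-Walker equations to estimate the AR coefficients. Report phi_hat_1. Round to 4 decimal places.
\hat\phi_{1} = 0.5240

The Yule-Walker equations for an AR(p) process read, in matrix form,
  Gamma_p phi = r_p,   with   (Gamma_p)_{ij} = gamma(|i - j|),
                       (r_p)_i = gamma(i),   i,j = 1..p.
Substitute the sample gammas (Toeplitz matrix and right-hand side of size 2):
  Gamma_p = [[11.3143, 8.7963], [8.7963, 11.3143]]
  r_p     = [8.7963, 8.2977]
Written out:
  11.3143 phi_1 + 8.7963 phi_2 = 8.7963
  8.7963 phi_1 + 11.3143 phi_2 = 8.2977
Solve by Cramer's rule:
  det = gamma(0)^2 - gamma(1)^2 = (11.3143)^2 - (8.7963)^2 = 128.01338449 - 77.37489369 = 50.6384908
  phi_hat_1 = [gamma(1) gamma(0) - gamma(1) gamma(2)] / det = [(8.7963)(11.3143) - (8.7963)(8.2977)] / 50.6384908 = 26.53491858 / 50.6384908 = 0.524
  phi_hat_2 = [gamma(0) gamma(2) - gamma(1)^2] / det = [(11.3143)(8.2977) - (8.7963)^2] / 50.6384908 = 16.50777342 / 50.6384908 = 0.326
So phi_hat = [0.5240, 0.3260].
Therefore phi_hat_1 = 0.5240.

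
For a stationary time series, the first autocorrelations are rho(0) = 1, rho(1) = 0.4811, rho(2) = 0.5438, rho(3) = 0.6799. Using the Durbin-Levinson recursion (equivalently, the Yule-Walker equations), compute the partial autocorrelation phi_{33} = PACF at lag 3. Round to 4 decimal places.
\phi_{33} = 0.5129

The PACF at lag k is phi_{kk}, the last component of the solution
to the Yule-Walker system G_k phi = r_k where
  (G_k)_{ij} = rho(|i - j|), (r_k)_i = rho(i), i,j = 1..k.
Equivalently, Durbin-Levinson gives phi_{kk} iteratively:
  phi_{11} = rho(1)
  phi_{kk} = [rho(k) - sum_{j=1..k-1} phi_{k-1,j} rho(k-j)]
            / [1 - sum_{j=1..k-1} phi_{k-1,j} rho(j)],
  phi_{k,j} = phi_{k-1,j} - phi_{kk} phi_{k-1,k-j},  j = 1..k-1.
Step k = 1:
  phi_11 = rho(1) = 0.4811.
Step k = 2:
  phi_22 = [rho(2) - phi_11 rho(1)] / [1 - phi_11 rho(1)] = [0.5438 - (0.4811)(0.4811)] / [1 - (0.4811)(0.4811)]
         = 0.31234279 / 0.76854279 = 0.406409.
  Update: phi_21 = phi_11 - phi_22 phi_11 = 0.4811 - (0.406409)(0.4811) = 0.285577.
Step k = 3:
  phi_33 = [rho(3) - phi_21 rho(2) - phi_22 rho(1)] / [1 - phi_21 rho(1) - phi_22 rho(2)]
    numerator   = 0.6799 - (0.285577)(0.5438) - (0.406409)(0.4811) = 0.32908003
    denominator = 1 - (0.285577)(0.4811) - (0.406409)(0.5438) = 0.64160384
  phi_33 = 0.32908003 / 0.64160384 = 0.5129.
Therefore phi_{33} = 0.5129.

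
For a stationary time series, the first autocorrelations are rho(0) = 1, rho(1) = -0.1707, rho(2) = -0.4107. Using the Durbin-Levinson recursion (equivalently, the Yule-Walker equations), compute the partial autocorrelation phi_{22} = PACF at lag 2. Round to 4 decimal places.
\phi_{22} = -0.4530

The PACF at lag k is phi_{kk}, the last component of the solution
to the Yule-Walker system G_k phi = r_k where
  (G_k)_{ij} = rho(|i - j|), (r_k)_i = rho(i), i,j = 1..k.
Equivalently, Durbin-Levinson gives phi_{kk} iteratively:
  phi_{11} = rho(1)
  phi_{kk} = [rho(k) - sum_{j=1..k-1} phi_{k-1,j} rho(k-j)]
            / [1 - sum_{j=1..k-1} phi_{k-1,j} rho(j)],
  phi_{k,j} = phi_{k-1,j} - phi_{kk} phi_{k-1,k-j},  j = 1..k-1.
Step k = 1:
  phi_11 = rho(1) = -0.1707.
Step k = 2:
  phi_22 = [rho(2) - phi_11 rho(1)] / [1 - phi_11 rho(1)] = [-0.4107 - (-0.1707)(-0.1707)] / [1 - (-0.1707)(-0.1707)]
         = -0.43983849 / 0.97086151 = -0.453.
Therefore phi_{22} = -0.4530.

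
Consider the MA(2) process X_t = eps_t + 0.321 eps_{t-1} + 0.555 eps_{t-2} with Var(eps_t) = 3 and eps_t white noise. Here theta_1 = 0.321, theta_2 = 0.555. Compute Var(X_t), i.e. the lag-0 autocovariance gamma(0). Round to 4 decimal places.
\gamma(0) = 4.2332

For an MA(q) process X_t = eps_t + sum_i theta_i eps_{t-i} with
Var(eps_t) = sigma^2, the variance is
  gamma(0) = sigma^2 * (1 + sum_i theta_i^2).
  sum_i theta_i^2 = (0.321)^2 + (0.555)^2 = 0.103041 + 0.308025 = 0.411066.
  gamma(0) = 3 * (1 + 0.411066) = 3 * 1.411066 = 4.233198, which rounds to 4.2332.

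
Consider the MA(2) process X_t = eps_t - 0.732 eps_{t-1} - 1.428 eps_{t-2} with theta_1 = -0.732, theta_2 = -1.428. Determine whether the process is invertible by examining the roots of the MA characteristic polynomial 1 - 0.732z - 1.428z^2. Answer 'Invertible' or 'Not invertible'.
\text{Not invertible}

The MA(q) characteristic polynomial is P(z) = 1 - 0.732z - 1.428z^2.
Invertibility requires all roots to lie outside the unit circle, i.e. |z| > 1 for every root.
Set 1 + (-0.732) z + (-1.428) z^2 = 0, i.e. a z^2 + b z + c = 0 with a = -1.428, b = -0.732, c = 1.
Discriminant D = b^2 - 4ac = (-0.732)^2 - 4*(-1.428)*1 = 0.535824 - (-5.712) = 6.247824.
D >= 0, so the roots are real: z = (-b +/- sqrt(D)) / (2a) = (0.732 +/- 2.499565) / (-2.856).
  z_1 = (0.732 + 2.499565) / (-2.856) = -1.1315,   |z_1| = 1.1315.
  z_2 = (0.732 - 2.499565) / (-2.856) = 0.6189,   |z_2| = 0.6189.
Moduli of all roots: 1.1315, 0.6189.
All moduli strictly greater than 1? No.
Verdict: Not invertible.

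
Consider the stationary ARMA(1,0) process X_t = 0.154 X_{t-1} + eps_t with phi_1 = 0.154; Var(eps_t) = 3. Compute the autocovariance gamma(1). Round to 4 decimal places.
\gamma(1) = 0.4732

Multiply the model equation by X_{t-k} and take expectations. With theta_0 = psi_0 = 1 and psi_j the MA(infinity) weights, this gives
  gamma(k) - sum_i phi_i gamma(k-i) = c_k,
  c_k = sigma^2 * sum_{j=k..q} theta_j psi_{j-k}   (c_k = 0 for k > q),
using gamma(-m) = gamma(m).
Pure AR (q = 0): c_0 = sigma^2 = 3, c_k = 0 for k >= 1.
Equations for k = 0 and k = 1 (AR order 1):
  gamma(0) = phi_1 gamma(1) + c_0
  gamma(1) = phi_1 gamma(0) + c_1
Substituting the second into the first: gamma(0) (1 - phi_1^2) = c_0 + phi_1 c_1, so
  gamma(0) = c_0 / (1 - phi_1^2) = 3 / (1 - (0.154)^2) = 3 / 0.976284 = 3.072876.
  gamma(1) = phi_1 gamma(0) = (0.154)(3.072876) = 0.473223.
Therefore gamma(1) = 0.4732 (to 4 decimal places).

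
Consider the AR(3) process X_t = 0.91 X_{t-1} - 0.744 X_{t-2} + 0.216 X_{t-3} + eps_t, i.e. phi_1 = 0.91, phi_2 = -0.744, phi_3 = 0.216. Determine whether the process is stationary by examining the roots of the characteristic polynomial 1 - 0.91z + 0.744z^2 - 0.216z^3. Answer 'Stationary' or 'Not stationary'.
\text{Stationary}

The AR(p) characteristic polynomial is P(z) = 1 - 0.91z + 0.744z^2 - 0.216z^3.
Stationarity requires all roots to lie outside the unit circle, i.e. |z| > 1 for every root.
Degree 3: look for a simple real root z0 first, then factor out (1 - z/z0) and solve the remaining quadratic.
Testing z0 = 2.5: P(2.5) = 1 + (-0.91)(2.5) + (0.744)(2.5)^2 + (-0.216)(2.5)^3
  = 1 + (-2.275) + (4.65) + (-3.375) = 0.  So z_0 = 2.5 is a root, |z_0| = 2.5.
Divide out the factor (1 - 0.4 z) = (1 - z/z0) (since 1/z0 = 0.4):
  P(z) = (1 - 0.4 z)(1 + (-0.51) z + (0.54) z^2)
  [check: z-coef -0.51 - (0.4) = -0.91; z^2-coef 0.54 - (0.4)(-0.51) = 0.744; z^3-coef -(0.4)(0.54) = -0.216.]
Remaining roots from the quadratic factor 1 + (-0.51) z + (0.54) z^2:
  Set 1 + (-0.51) z + (0.54) z^2 = 0, i.e. a z^2 + b z + c = 0 with a = 0.54, b = -0.51, c = 1.
  Discriminant D = b^2 - 4ac = (-0.51)^2 - 4*(0.54)*1 = 0.2601 - (2.16) = -1.8999.
  D < 0, so the roots are the complex-conjugate pair z = (-b +/- i sqrt(-D)) / (2a) = 0.4722 +/- 1.2763i.
  For a conjugate pair |z|^2 = z * conj(z) = (product of roots) = c/a = 1/(0.54) = 1.851852, so |z| = sqrt(1.851852) = 1.3608 for both roots.
Moduli of all roots: 2.5000, 1.3608, 1.3608.
All moduli strictly greater than 1? Yes.
Verdict: Stationary.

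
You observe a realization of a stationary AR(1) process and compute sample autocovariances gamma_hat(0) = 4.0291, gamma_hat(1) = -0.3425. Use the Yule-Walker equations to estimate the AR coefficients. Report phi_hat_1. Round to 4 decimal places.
\hat\phi_{1} = -0.0850

The Yule-Walker equations for an AR(p) process read, in matrix form,
  Gamma_p phi = r_p,   with   (Gamma_p)_{ij} = gamma(|i - j|),
                       (r_p)_i = gamma(i),   i,j = 1..p.
Substitute the sample gammas (Toeplitz matrix and right-hand side of size 1):
  Gamma_p = [[4.0291]]
  r_p     = [-0.3425]
With p = 1 this is the single equation gamma(0) phi_1 = gamma(1):
  phi_hat_1 = gamma(1) / gamma(0) = -0.3425 / 4.0291 = -0.0850.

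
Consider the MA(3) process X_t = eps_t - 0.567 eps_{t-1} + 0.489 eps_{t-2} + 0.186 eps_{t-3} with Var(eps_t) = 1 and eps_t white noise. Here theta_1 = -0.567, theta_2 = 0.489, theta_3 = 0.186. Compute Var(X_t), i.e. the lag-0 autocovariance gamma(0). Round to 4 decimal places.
\gamma(0) = 1.5952

For an MA(q) process X_t = eps_t + sum_i theta_i eps_{t-i} with
Var(eps_t) = sigma^2, the variance is
  gamma(0) = sigma^2 * (1 + sum_i theta_i^2).
  sum_i theta_i^2 = (-0.567)^2 + (0.489)^2 + (0.186)^2 = 0.321489 + 0.239121 + 0.034596 = 0.595206.
  gamma(0) = 1 * (1 + 0.595206) = 1 * 1.595206 = 1.595206, which rounds to 1.5952.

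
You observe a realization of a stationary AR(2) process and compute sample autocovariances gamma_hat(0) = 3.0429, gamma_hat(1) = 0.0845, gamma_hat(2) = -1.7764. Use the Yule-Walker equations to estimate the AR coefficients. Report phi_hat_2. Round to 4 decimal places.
\hat\phi_{2} = -0.5850

The Yule-Walker equations for an AR(p) process read, in matrix form,
  Gamma_p phi = r_p,   with   (Gamma_p)_{ij} = gamma(|i - j|),
                       (r_p)_i = gamma(i),   i,j = 1..p.
Substitute the sample gammas (Toeplitz matrix and right-hand side of size 2):
  Gamma_p = [[3.0429, 0.0845], [0.0845, 3.0429]]
  r_p     = [0.0845, -1.7764]
Written out:
  3.0429 phi_1 + 0.0845 phi_2 = 0.0845
  0.0845 phi_1 + 3.0429 phi_2 = -1.7764
Solve by Cramer's rule:
  det = gamma(0)^2 - gamma(1)^2 = (3.0429)^2 - (0.0845)^2 = 9.25924041 - 0.00714025 = 9.25210016
  phi_hat_1 = [gamma(1) gamma(0) - gamma(1) gamma(2)] / det = [(0.0845)(3.0429) - (0.0845)(-1.7764)] / 9.25210016 = 0.40723085 / 9.25210016 = 0.044
  phi_hat_2 = [gamma(0) gamma(2) - gamma(1)^2] / det = [(3.0429)(-1.7764) - (0.0845)^2] / 9.25210016 = -5.41254781 / 9.25210016 = -0.585
So phi_hat = [0.0440, -0.5850].
Therefore phi_hat_2 = -0.5850.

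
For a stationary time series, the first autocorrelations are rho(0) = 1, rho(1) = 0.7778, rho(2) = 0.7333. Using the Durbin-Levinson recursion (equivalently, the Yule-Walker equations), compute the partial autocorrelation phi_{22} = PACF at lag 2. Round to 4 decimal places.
\phi_{22} = 0.3249

The PACF at lag k is phi_{kk}, the last component of the solution
to the Yule-Walker system G_k phi = r_k where
  (G_k)_{ij} = rho(|i - j|), (r_k)_i = rho(i), i,j = 1..k.
Equivalently, Durbin-Levinson gives phi_{kk} iteratively:
  phi_{11} = rho(1)
  phi_{kk} = [rho(k) - sum_{j=1..k-1} phi_{k-1,j} rho(k-j)]
            / [1 - sum_{j=1..k-1} phi_{k-1,j} rho(j)],
  phi_{k,j} = phi_{k-1,j} - phi_{kk} phi_{k-1,k-j},  j = 1..k-1.
Step k = 1:
  phi_11 = rho(1) = 0.7778.
Step k = 2:
  phi_22 = [rho(2) - phi_11 rho(1)] / [1 - phi_11 rho(1)] = [0.7333 - (0.7778)(0.7778)] / [1 - (0.7778)(0.7778)]
         = 0.12832716 / 0.39502716 = 0.3249.
Therefore phi_{22} = 0.3249.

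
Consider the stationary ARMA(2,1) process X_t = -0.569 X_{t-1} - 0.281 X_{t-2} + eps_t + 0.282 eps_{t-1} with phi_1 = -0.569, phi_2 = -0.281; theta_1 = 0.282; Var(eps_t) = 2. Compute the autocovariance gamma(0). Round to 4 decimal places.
\gamma(0) = 2.2426

Multiply the model equation by X_{t-k} and take expectations. With theta_0 = psi_0 = 1 and psi_j the MA(infinity) weights, this gives
  gamma(k) - sum_i phi_i gamma(k-i) = c_k,
  c_k = sigma^2 * sum_{j=k..q} theta_j psi_{j-k}   (c_k = 0 for k > q),
using gamma(-m) = gamma(m).
psi-weights needed (psi_j = theta_j + sum_i phi_i psi_{j-i}):
  psi_1 = theta_1 + phi_1 = 0.282 + (-0.569) = -0.287
Right-hand sides:
  c_0 = sigma^2 (1 + theta_1 psi_1) = 2 * (1 + (0.282)(-0.287)) = 2 * 0.919066 = 1.838132
  c_1 = sigma^2 theta_1 = 2 * (0.282) = 0.564
  c_2 = 0
Equations for k = 0, 1, 2 (AR order 2, c_2 = 0):
  (E0) gamma(0) = phi_1 gamma(1) + phi_2 gamma(2) + c_0
  (E1) gamma(1) = phi_1 gamma(0) + phi_2 gamma(1) + c_1
  (E2) gamma(2) = phi_1 gamma(1) + phi_2 gamma(0)
From (E1): gamma(1) = A gamma(0) + B with
  A = phi_1 / (1 - phi_2) = -0.569 / 1.281 = -0.444184,   B = c_1 / (1 - phi_2) = 0.564 / 1.281 = 0.440281.
Insert (E2) into (E0): gamma(0) (1 - phi_2^2) = phi_1 (1 + phi_2) gamma(1) + c_0.
  phi_1 (1 + phi_2) = (-0.569)(0.719) = -0.409111,   1 - phi_2^2 = 0.921039.
Replace gamma(1) by A gamma(0) + B and collect gamma(0):
  gamma(0) [0.921039 - (-0.409111)(-0.444184)] = (-0.409111)(0.440281) + 1.838132
  gamma(0) * 0.739318 = 1.658008
  gamma(0) = 1.658008 / 0.739318 = 2.242617.
Therefore gamma(0) = 2.2426 (to 4 decimal places).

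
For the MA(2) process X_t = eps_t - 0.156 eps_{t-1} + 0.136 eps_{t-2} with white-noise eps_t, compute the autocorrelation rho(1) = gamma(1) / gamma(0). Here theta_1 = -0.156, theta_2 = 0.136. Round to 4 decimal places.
\rho(1) = -0.1699

For an MA(q) process with theta_0 = 1, the autocovariance is
  gamma(k) = sigma^2 * sum_{i=0..q-k} theta_i * theta_{i+k},
and rho(k) = gamma(k) / gamma(0). Sigma^2 cancels.
  numerator   = (1)*(-0.156) + (-0.156)*(0.136) = -0.177216.
  denominator = (1)^2 + (-0.156)^2 + (0.136)^2 = 1.042832.
  rho(1) = -0.177216 / 1.042832 = -0.1699.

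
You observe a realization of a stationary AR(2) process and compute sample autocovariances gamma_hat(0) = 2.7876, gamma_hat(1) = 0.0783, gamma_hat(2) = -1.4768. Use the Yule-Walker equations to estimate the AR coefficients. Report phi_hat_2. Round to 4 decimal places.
\hat\phi_{2} = -0.5310

The Yule-Walker equations for an AR(p) process read, in matrix form,
  Gamma_p phi = r_p,   with   (Gamma_p)_{ij} = gamma(|i - j|),
                       (r_p)_i = gamma(i),   i,j = 1..p.
Substitute the sample gammas (Toeplitz matrix and right-hand side of size 2):
  Gamma_p = [[2.7876, 0.0783], [0.0783, 2.7876]]
  r_p     = [0.0783, -1.4768]
Written out:
  2.7876 phi_1 + 0.0783 phi_2 = 0.0783
  0.0783 phi_1 + 2.7876 phi_2 = -1.4768
Solve by Cramer's rule:
  det = gamma(0)^2 - gamma(1)^2 = (2.7876)^2 - (0.0783)^2 = 7.77071376 - 0.00613089 = 7.76458287
  phi_hat_1 = [gamma(1) gamma(0) - gamma(1) gamma(2)] / det = [(0.0783)(2.7876) - (0.0783)(-1.4768)] / 7.76458287 = 0.33390252 / 7.76458287 = 0.043
  phi_hat_2 = [gamma(0) gamma(2) - gamma(1)^2] / det = [(2.7876)(-1.4768) - (0.0783)^2] / 7.76458287 = -4.12285857 / 7.76458287 = -0.531
So phi_hat = [0.0430, -0.5310].
Therefore phi_hat_2 = -0.5310.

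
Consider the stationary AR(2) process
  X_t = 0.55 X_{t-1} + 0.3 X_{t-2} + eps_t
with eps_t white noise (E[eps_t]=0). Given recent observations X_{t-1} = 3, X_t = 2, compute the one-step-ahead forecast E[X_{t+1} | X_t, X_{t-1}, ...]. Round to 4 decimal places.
E[X_{t+1} \mid \mathcal F_t] = 2.0000

For an AR(p) model X_t = c + sum_i phi_i X_{t-i} + eps_t, the
one-step-ahead conditional mean is
  E[X_{t+1} | X_t, ...] = c + sum_i phi_i X_{t+1-i}.
Substitute known values:
  E[X_{t+1} | ...] = (0.55) * (2) + (0.3) * (3)
                   = 2.0000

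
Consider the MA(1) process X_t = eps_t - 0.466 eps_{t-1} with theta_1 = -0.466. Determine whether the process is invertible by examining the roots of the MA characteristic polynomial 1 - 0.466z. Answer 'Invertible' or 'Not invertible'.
\text{Invertible}

The MA(q) characteristic polynomial is P(z) = 1 - 0.466z.
Invertibility requires all roots to lie outside the unit circle, i.e. |z| > 1 for every root.
This is linear in z: 1 + (-0.466) z = 0  =>  z = -1/(-0.466) = 2.145923,  |z| = 2.145923.
Moduli of all roots: 2.1459.
All moduli strictly greater than 1? Yes.
Verdict: Invertible.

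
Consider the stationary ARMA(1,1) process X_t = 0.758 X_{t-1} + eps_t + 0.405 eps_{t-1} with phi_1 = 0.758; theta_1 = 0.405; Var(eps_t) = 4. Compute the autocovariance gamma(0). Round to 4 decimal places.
\gamma(0) = 16.7170

Multiply the model equation by X_{t-k} and take expectations. With theta_0 = psi_0 = 1 and psi_j the MA(infinity) weights, this gives
  gamma(k) - sum_i phi_i gamma(k-i) = c_k,
  c_k = sigma^2 * sum_{j=k..q} theta_j psi_{j-k}   (c_k = 0 for k > q),
using gamma(-m) = gamma(m).
psi-weights needed (psi_j = theta_j + sum_i phi_i psi_{j-i}):
  psi_1 = theta_1 + phi_1 = 0.405 + (0.758) = 1.163
Right-hand sides:
  c_0 = sigma^2 (1 + theta_1 psi_1) = 4 * (1 + (0.405)(1.163)) = 4 * 1.471015 = 5.88406
  c_1 = sigma^2 theta_1 = 4 * (0.405) = 1.62
  c_2 = 0
Equations for k = 0 and k = 1 (AR order 1):
  gamma(0) = phi_1 gamma(1) + c_0
  gamma(1) = phi_1 gamma(0) + c_1
Substituting the second into the first: gamma(0) (1 - phi_1^2) = c_0 + phi_1 c_1, so
  gamma(0) = (c_0 + phi_1 c_1) / (1 - phi_1^2) = (5.88406 + (0.758)(1.62)) / (1 - (0.758)^2) = 7.11202 / 0.425436 = 16.717015.
Therefore gamma(0) = 16.7170 (to 4 decimal places).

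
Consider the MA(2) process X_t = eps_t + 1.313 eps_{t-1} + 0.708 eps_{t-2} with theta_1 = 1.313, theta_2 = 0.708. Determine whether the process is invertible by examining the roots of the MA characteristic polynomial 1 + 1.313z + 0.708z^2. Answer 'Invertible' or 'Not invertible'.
\text{Invertible}

The MA(q) characteristic polynomial is P(z) = 1 + 1.313z + 0.708z^2.
Invertibility requires all roots to lie outside the unit circle, i.e. |z| > 1 for every root.
Set 1 + (1.313) z + (0.708) z^2 = 0, i.e. a z^2 + b z + c = 0 with a = 0.708, b = 1.313, c = 1.
Discriminant D = b^2 - 4ac = (1.313)^2 - 4*(0.708)*1 = 1.723969 - (2.832) = -1.108031.
D < 0, so the roots are the complex-conjugate pair z = (-b +/- i sqrt(-D)) / (2a) = -0.9273 +/- 0.7434i.
For a conjugate pair |z|^2 = z * conj(z) = (product of roots) = c/a = 1/(0.708) = 1.412429, so |z| = sqrt(1.412429) = 1.1885 for both roots.
Moduli of all roots: 1.1885, 1.1885.
All moduli strictly greater than 1? Yes.
Verdict: Invertible.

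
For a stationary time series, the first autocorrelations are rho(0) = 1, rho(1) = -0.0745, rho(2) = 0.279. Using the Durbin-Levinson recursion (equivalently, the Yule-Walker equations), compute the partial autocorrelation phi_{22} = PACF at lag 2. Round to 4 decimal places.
\phi_{22} = 0.2750

The PACF at lag k is phi_{kk}, the last component of the solution
to the Yule-Walker system G_k phi = r_k where
  (G_k)_{ij} = rho(|i - j|), (r_k)_i = rho(i), i,j = 1..k.
Equivalently, Durbin-Levinson gives phi_{kk} iteratively:
  phi_{11} = rho(1)
  phi_{kk} = [rho(k) - sum_{j=1..k-1} phi_{k-1,j} rho(k-j)]
            / [1 - sum_{j=1..k-1} phi_{k-1,j} rho(j)],
  phi_{k,j} = phi_{k-1,j} - phi_{kk} phi_{k-1,k-j},  j = 1..k-1.
Step k = 1:
  phi_11 = rho(1) = -0.0745.
Step k = 2:
  phi_22 = [rho(2) - phi_11 rho(1)] / [1 - phi_11 rho(1)] = [0.279 - (-0.0745)(-0.0745)] / [1 - (-0.0745)(-0.0745)]
         = 0.27344975 / 0.99444975 = 0.275.
Therefore phi_{22} = 0.2750.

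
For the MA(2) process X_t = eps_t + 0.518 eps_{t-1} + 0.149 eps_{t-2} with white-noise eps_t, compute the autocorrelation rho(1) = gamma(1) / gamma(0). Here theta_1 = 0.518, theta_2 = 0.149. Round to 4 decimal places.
\rho(1) = 0.4612

For an MA(q) process with theta_0 = 1, the autocovariance is
  gamma(k) = sigma^2 * sum_{i=0..q-k} theta_i * theta_{i+k},
and rho(k) = gamma(k) / gamma(0). Sigma^2 cancels.
  numerator   = (1)*(0.518) + (0.518)*(0.149) = 0.595182.
  denominator = (1)^2 + (0.518)^2 + (0.149)^2 = 1.290525.
  rho(1) = 0.595182 / 1.290525 = 0.4612.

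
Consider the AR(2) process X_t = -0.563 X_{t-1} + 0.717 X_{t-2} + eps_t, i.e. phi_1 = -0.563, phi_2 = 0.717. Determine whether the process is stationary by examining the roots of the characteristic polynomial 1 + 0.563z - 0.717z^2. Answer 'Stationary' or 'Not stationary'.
\text{Not stationary}

The AR(p) characteristic polynomial is P(z) = 1 + 0.563z - 0.717z^2.
Stationarity requires all roots to lie outside the unit circle, i.e. |z| > 1 for every root.
Set 1 + (0.563) z + (-0.717) z^2 = 0, i.e. a z^2 + b z + c = 0 with a = -0.717, b = 0.563, c = 1.
Discriminant D = b^2 - 4ac = (0.563)^2 - 4*(-0.717)*1 = 0.316969 - (-2.868) = 3.184969.
D >= 0, so the roots are real: z = (-b +/- sqrt(D)) / (2a) = (-0.563 +/- 1.784648) / (-1.434).
  z_1 = (-0.563 + 1.784648) / (-1.434) = -0.8519,   |z_1| = 0.8519.
  z_2 = (-0.563 - 1.784648) / (-1.434) = 1.6371,   |z_2| = 1.6371.
Moduli of all roots: 0.8519, 1.6371.
All moduli strictly greater than 1? No.
Verdict: Not stationary.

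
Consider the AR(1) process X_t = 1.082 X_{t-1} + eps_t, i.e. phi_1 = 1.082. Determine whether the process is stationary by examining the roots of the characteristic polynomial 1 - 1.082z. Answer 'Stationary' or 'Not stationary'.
\text{Not stationary}

The AR(p) characteristic polynomial is P(z) = 1 - 1.082z.
Stationarity requires all roots to lie outside the unit circle, i.e. |z| > 1 for every root.
This is linear in z: 1 + (-1.082) z = 0  =>  z = -1/(-1.082) = 0.924214,  |z| = 0.924214.
Moduli of all roots: 0.9242.
All moduli strictly greater than 1? No.
Verdict: Not stationary.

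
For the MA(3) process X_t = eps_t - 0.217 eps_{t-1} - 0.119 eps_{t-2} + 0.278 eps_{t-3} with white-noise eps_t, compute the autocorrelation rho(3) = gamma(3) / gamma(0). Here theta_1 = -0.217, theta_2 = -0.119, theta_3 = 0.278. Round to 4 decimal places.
\rho(3) = 0.2442

For an MA(q) process with theta_0 = 1, the autocovariance is
  gamma(k) = sigma^2 * sum_{i=0..q-k} theta_i * theta_{i+k},
and rho(k) = gamma(k) / gamma(0). Sigma^2 cancels.
  numerator   = (1)*(0.278) = 0.278.
  denominator = (1)^2 + (-0.217)^2 + (-0.119)^2 + (0.278)^2 = 1.138534.
  rho(3) = 0.278 / 1.138534 = 0.2442.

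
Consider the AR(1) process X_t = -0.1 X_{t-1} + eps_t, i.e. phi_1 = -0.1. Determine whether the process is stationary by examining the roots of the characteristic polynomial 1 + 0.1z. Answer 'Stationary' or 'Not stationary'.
\text{Stationary}

The AR(p) characteristic polynomial is P(z) = 1 + 0.1z.
Stationarity requires all roots to lie outside the unit circle, i.e. |z| > 1 for every root.
This is linear in z: 1 + (0.1) z = 0  =>  z = -1/(0.1) = -10,  |z| = 10.
Moduli of all roots: 10.0000.
All moduli strictly greater than 1? Yes.
Verdict: Stationary.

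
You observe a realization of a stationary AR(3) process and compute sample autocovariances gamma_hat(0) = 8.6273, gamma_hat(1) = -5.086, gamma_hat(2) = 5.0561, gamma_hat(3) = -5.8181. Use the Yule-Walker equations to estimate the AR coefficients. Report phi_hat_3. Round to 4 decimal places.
\hat\phi_{3} = -0.4240

The Yule-Walker equations for an AR(p) process read, in matrix form,
  Gamma_p phi = r_p,   with   (Gamma_p)_{ij} = gamma(|i - j|),
                       (r_p)_i = gamma(i),   i,j = 1..p.
Substitute the sample gammas (Toeplitz matrix and right-hand side of size 3):
  Gamma_p = [[8.6273, -5.086, 5.0561], [-5.086, 8.6273, -5.086], [5.0561, -5.086, 8.6273]]
  r_p     = [-5.086, 5.0561, -5.8181]
Written out (R1..R3):
  (R1) 8.6273 phi_1 - 5.086 phi_2 + 5.0561 phi_3 = -5.086
  (R2) -5.086 phi_1 + 8.6273 phi_2 - 5.086 phi_3 = 5.0561
  (R3) 5.0561 phi_1 - 5.086 phi_2 + 8.6273 phi_3 = -5.8181
Gaussian elimination:
  R2 <- R2 - (-5.086/8.6273) R1 = R2 - (-0.589524) R1:  5.628981 phi_2 - 2.105308 phi_3 = 2.057781
  R3 <- R3 - (5.0561/8.6273) R1 = R3 - (0.586058) R1:  -2.105308 phi_2 + 5.664131 phi_3 = -2.837408
  R3 <- R3 - (-2.105308/5.628981) R2 = R3 - (-0.374012) R2:  4.87672 phi_3 = -2.067773
Back-substitution:
  phi_hat_3 = -2.067773 / 4.87672 = -0.424009
  phi_hat_2 = (2.057781 - (-2.105308)(-0.424009)) / 5.628981 = 0.206985
  phi_hat_1 = (-5.086 - (-5.086)(0.206985) - (5.0561)(-0.424009)) / 8.6273 = -0.219008
So phi_hat = [-0.2190, 0.2070, -0.4240].
Therefore phi_hat_3 = -0.4240.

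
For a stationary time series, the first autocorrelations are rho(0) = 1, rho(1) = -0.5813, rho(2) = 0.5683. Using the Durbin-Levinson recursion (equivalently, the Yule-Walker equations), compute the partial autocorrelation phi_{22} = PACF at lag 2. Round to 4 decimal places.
\phi_{22} = 0.3480

The PACF at lag k is phi_{kk}, the last component of the solution
to the Yule-Walker system G_k phi = r_k where
  (G_k)_{ij} = rho(|i - j|), (r_k)_i = rho(i), i,j = 1..k.
Equivalently, Durbin-Levinson gives phi_{kk} iteratively:
  phi_{11} = rho(1)
  phi_{kk} = [rho(k) - sum_{j=1..k-1} phi_{k-1,j} rho(k-j)]
            / [1 - sum_{j=1..k-1} phi_{k-1,j} rho(j)],
  phi_{k,j} = phi_{k-1,j} - phi_{kk} phi_{k-1,k-j},  j = 1..k-1.
Step k = 1:
  phi_11 = rho(1) = -0.5813.
Step k = 2:
  phi_22 = [rho(2) - phi_11 rho(1)] / [1 - phi_11 rho(1)] = [0.5683 - (-0.5813)(-0.5813)] / [1 - (-0.5813)(-0.5813)]
         = 0.23039031 / 0.66209031 = 0.348.
Therefore phi_{22} = 0.3480.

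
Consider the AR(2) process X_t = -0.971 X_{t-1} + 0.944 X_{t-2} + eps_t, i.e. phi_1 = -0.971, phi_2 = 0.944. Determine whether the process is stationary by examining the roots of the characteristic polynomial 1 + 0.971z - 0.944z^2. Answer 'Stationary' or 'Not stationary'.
\text{Not stationary}

The AR(p) characteristic polynomial is P(z) = 1 + 0.971z - 0.944z^2.
Stationarity requires all roots to lie outside the unit circle, i.e. |z| > 1 for every root.
Set 1 + (0.971) z + (-0.944) z^2 = 0, i.e. a z^2 + b z + c = 0 with a = -0.944, b = 0.971, c = 1.
Discriminant D = b^2 - 4ac = (0.971)^2 - 4*(-0.944)*1 = 0.942841 - (-3.776) = 4.718841.
D >= 0, so the roots are real: z = (-b +/- sqrt(D)) / (2a) = (-0.971 +/- 2.172289) / (-1.888).
  z_1 = (-0.971 + 2.172289) / (-1.888) = -0.6363,   |z_1| = 0.6363.
  z_2 = (-0.971 - 2.172289) / (-1.888) = 1.6649,   |z_2| = 1.6649.
Moduli of all roots: 0.6363, 1.6649.
All moduli strictly greater than 1? No.
Verdict: Not stationary.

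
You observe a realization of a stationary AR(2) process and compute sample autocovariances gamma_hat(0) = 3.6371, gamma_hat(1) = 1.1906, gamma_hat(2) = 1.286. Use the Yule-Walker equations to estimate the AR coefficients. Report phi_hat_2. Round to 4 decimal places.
\hat\phi_{2} = 0.2760

The Yule-Walker equations for an AR(p) process read, in matrix form,
  Gamma_p phi = r_p,   with   (Gamma_p)_{ij} = gamma(|i - j|),
                       (r_p)_i = gamma(i),   i,j = 1..p.
Substitute the sample gammas (Toeplitz matrix and right-hand side of size 2):
  Gamma_p = [[3.6371, 1.1906], [1.1906, 3.6371]]
  r_p     = [1.1906, 1.286]
Written out:
  3.6371 phi_1 + 1.1906 phi_2 = 1.1906
  1.1906 phi_1 + 3.6371 phi_2 = 1.286
Solve by Cramer's rule:
  det = gamma(0)^2 - gamma(1)^2 = (3.6371)^2 - (1.1906)^2 = 13.22849641 - 1.41752836 = 11.81096805
  phi_hat_1 = [gamma(1) gamma(0) - gamma(1) gamma(2)] / det = [(1.1906)(3.6371) - (1.1906)(1.286)] / 11.81096805 = 2.79921966 / 11.81096805 = 0.237
  phi_hat_2 = [gamma(0) gamma(2) - gamma(1)^2] / det = [(3.6371)(1.286) - (1.1906)^2] / 11.81096805 = 3.25978224 / 11.81096805 = 0.276
So phi_hat = [0.2370, 0.2760].
Therefore phi_hat_2 = 0.2760.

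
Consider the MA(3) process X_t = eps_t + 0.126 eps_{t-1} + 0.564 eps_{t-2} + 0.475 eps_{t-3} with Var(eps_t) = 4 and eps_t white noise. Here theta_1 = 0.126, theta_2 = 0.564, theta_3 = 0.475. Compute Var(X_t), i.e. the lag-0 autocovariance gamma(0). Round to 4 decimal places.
\gamma(0) = 6.2384

For an MA(q) process X_t = eps_t + sum_i theta_i eps_{t-i} with
Var(eps_t) = sigma^2, the variance is
  gamma(0) = sigma^2 * (1 + sum_i theta_i^2).
  sum_i theta_i^2 = (0.126)^2 + (0.564)^2 + (0.475)^2 = 0.015876 + 0.318096 + 0.225625 = 0.559597.
  gamma(0) = 4 * (1 + 0.559597) = 4 * 1.559597 = 6.238388, which rounds to 6.2384.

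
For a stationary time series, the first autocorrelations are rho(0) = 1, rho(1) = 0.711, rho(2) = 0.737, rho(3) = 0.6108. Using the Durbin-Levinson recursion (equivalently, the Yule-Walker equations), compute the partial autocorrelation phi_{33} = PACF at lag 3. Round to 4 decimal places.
\phi_{33} = -0.0019

The PACF at lag k is phi_{kk}, the last component of the solution
to the Yule-Walker system G_k phi = r_k where
  (G_k)_{ij} = rho(|i - j|), (r_k)_i = rho(i), i,j = 1..k.
Equivalently, Durbin-Levinson gives phi_{kk} iteratively:
  phi_{11} = rho(1)
  phi_{kk} = [rho(k) - sum_{j=1..k-1} phi_{k-1,j} rho(k-j)]
            / [1 - sum_{j=1..k-1} phi_{k-1,j} rho(j)],
  phi_{k,j} = phi_{k-1,j} - phi_{kk} phi_{k-1,k-j},  j = 1..k-1.
Step k = 1:
  phi_11 = rho(1) = 0.711.
Step k = 2:
  phi_22 = [rho(2) - phi_11 rho(1)] / [1 - phi_11 rho(1)] = [0.737 - (0.711)(0.711)] / [1 - (0.711)(0.711)]
         = 0.231479 / 0.494479 = 0.468127.
  Update: phi_21 = phi_11 - phi_22 phi_11 = 0.711 - (0.468127)(0.711) = 0.378162.
Step k = 3:
  phi_33 = [rho(3) - phi_21 rho(2) - phi_22 rho(1)] / [1 - phi_21 rho(1) - phi_22 rho(2)]
    numerator   = 0.6108 - (0.378162)(0.737) - (0.468127)(0.711) = -0.00074348
    denominator = 1 - (0.378162)(0.711) - (0.468127)(0.737) = 0.38611742
  phi_33 = -0.00074348 / 0.38611742 = -0.0019.
Therefore phi_{33} = -0.0019.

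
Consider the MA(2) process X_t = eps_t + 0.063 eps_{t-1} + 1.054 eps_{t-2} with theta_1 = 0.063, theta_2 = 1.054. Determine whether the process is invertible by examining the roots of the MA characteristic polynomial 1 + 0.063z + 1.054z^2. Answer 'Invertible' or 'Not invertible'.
\text{Not invertible}

The MA(q) characteristic polynomial is P(z) = 1 + 0.063z + 1.054z^2.
Invertibility requires all roots to lie outside the unit circle, i.e. |z| > 1 for every root.
Set 1 + (0.063) z + (1.054) z^2 = 0, i.e. a z^2 + b z + c = 0 with a = 1.054, b = 0.063, c = 1.
Discriminant D = b^2 - 4ac = (0.063)^2 - 4*(1.054)*1 = 0.003969 - (4.216) = -4.212031.
D < 0, so the roots are the complex-conjugate pair z = (-b +/- i sqrt(-D)) / (2a) = -0.0299 +/- 0.9736i.
For a conjugate pair |z|^2 = z * conj(z) = (product of roots) = c/a = 1/(1.054) = 0.948767, so |z| = sqrt(0.948767) = 0.974 for both roots.
Moduli of all roots: 0.9740, 0.9740.
All moduli strictly greater than 1? No.
Verdict: Not invertible.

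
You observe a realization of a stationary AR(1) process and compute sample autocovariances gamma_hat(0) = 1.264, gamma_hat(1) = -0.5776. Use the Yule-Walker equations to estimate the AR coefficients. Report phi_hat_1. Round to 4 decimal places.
\hat\phi_{1} = -0.4570

The Yule-Walker equations for an AR(p) process read, in matrix form,
  Gamma_p phi = r_p,   with   (Gamma_p)_{ij} = gamma(|i - j|),
                       (r_p)_i = gamma(i),   i,j = 1..p.
Substitute the sample gammas (Toeplitz matrix and right-hand side of size 1):
  Gamma_p = [[1.264]]
  r_p     = [-0.5776]
With p = 1 this is the single equation gamma(0) phi_1 = gamma(1):
  phi_hat_1 = gamma(1) / gamma(0) = -0.5776 / 1.264 = -0.4570.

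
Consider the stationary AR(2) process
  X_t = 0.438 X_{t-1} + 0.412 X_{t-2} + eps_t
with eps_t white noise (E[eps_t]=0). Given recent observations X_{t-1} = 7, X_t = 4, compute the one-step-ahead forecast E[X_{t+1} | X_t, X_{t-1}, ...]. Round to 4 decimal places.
E[X_{t+1} \mid \mathcal F_t] = 4.6360

For an AR(p) model X_t = c + sum_i phi_i X_{t-i} + eps_t, the
one-step-ahead conditional mean is
  E[X_{t+1} | X_t, ...] = c + sum_i phi_i X_{t+1-i}.
Substitute known values:
  E[X_{t+1} | ...] = (0.438) * (4) + (0.412) * (7)
                   = 4.6360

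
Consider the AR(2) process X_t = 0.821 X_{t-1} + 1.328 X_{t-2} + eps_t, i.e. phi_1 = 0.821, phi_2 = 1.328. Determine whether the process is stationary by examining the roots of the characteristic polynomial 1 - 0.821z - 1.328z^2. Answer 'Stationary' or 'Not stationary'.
\text{Not stationary}

The AR(p) characteristic polynomial is P(z) = 1 - 0.821z - 1.328z^2.
Stationarity requires all roots to lie outside the unit circle, i.e. |z| > 1 for every root.
Set 1 + (-0.821) z + (-1.328) z^2 = 0, i.e. a z^2 + b z + c = 0 with a = -1.328, b = -0.821, c = 1.
Discriminant D = b^2 - 4ac = (-0.821)^2 - 4*(-1.328)*1 = 0.674041 - (-5.312) = 5.986041.
D >= 0, so the roots are real: z = (-b +/- sqrt(D)) / (2a) = (0.821 +/- 2.446639) / (-2.656).
  z_1 = (0.821 + 2.446639) / (-2.656) = -1.2303,   |z_1| = 1.2303.
  z_2 = (0.821 - 2.446639) / (-2.656) = 0.6121,   |z_2| = 0.6121.
Moduli of all roots: 1.2303, 0.6121.
All moduli strictly greater than 1? No.
Verdict: Not stationary.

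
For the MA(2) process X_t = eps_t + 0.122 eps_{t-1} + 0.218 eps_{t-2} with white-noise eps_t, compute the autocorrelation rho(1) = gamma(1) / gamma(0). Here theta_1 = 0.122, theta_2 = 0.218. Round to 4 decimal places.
\rho(1) = 0.1399

For an MA(q) process with theta_0 = 1, the autocovariance is
  gamma(k) = sigma^2 * sum_{i=0..q-k} theta_i * theta_{i+k},
and rho(k) = gamma(k) / gamma(0). Sigma^2 cancels.
  numerator   = (1)*(0.122) + (0.122)*(0.218) = 0.148596.
  denominator = (1)^2 + (0.122)^2 + (0.218)^2 = 1.062408.
  rho(1) = 0.148596 / 1.062408 = 0.1399.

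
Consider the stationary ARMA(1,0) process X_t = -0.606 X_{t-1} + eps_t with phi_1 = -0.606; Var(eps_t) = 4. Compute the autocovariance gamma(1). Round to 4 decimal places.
\gamma(1) = -3.8308

Multiply the model equation by X_{t-k} and take expectations. With theta_0 = psi_0 = 1 and psi_j the MA(infinity) weights, this gives
  gamma(k) - sum_i phi_i gamma(k-i) = c_k,
  c_k = sigma^2 * sum_{j=k..q} theta_j psi_{j-k}   (c_k = 0 for k > q),
using gamma(-m) = gamma(m).
Pure AR (q = 0): c_0 = sigma^2 = 4, c_k = 0 for k >= 1.
Equations for k = 0 and k = 1 (AR order 1):
  gamma(0) = phi_1 gamma(1) + c_0
  gamma(1) = phi_1 gamma(0) + c_1
Substituting the second into the first: gamma(0) (1 - phi_1^2) = c_0 + phi_1 c_1, so
  gamma(0) = c_0 / (1 - phi_1^2) = 4 / (1 - (-0.606)^2) = 4 / 0.632764 = 6.321472.
  gamma(1) = phi_1 gamma(0) = (-0.606)(6.321472) = -3.830812.
Therefore gamma(1) = -3.8308 (to 4 decimal places).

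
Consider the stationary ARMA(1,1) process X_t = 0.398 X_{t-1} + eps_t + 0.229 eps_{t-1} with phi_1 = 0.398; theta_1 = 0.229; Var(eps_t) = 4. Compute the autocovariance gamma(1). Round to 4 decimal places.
\gamma(1) = 3.2517

Multiply the model equation by X_{t-k} and take expectations. With theta_0 = psi_0 = 1 and psi_j the MA(infinity) weights, this gives
  gamma(k) - sum_i phi_i gamma(k-i) = c_k,
  c_k = sigma^2 * sum_{j=k..q} theta_j psi_{j-k}   (c_k = 0 for k > q),
using gamma(-m) = gamma(m).
psi-weights needed (psi_j = theta_j + sum_i phi_i psi_{j-i}):
  psi_1 = theta_1 + phi_1 = 0.229 + (0.398) = 0.627
Right-hand sides:
  c_0 = sigma^2 (1 + theta_1 psi_1) = 4 * (1 + (0.229)(0.627)) = 4 * 1.143583 = 4.574332
  c_1 = sigma^2 theta_1 = 4 * (0.229) = 0.916
  c_2 = 0
Equations for k = 0 and k = 1 (AR order 1):
  gamma(0) = phi_1 gamma(1) + c_0
  gamma(1) = phi_1 gamma(0) + c_1
Substituting the second into the first: gamma(0) (1 - phi_1^2) = c_0 + phi_1 c_1, so
  gamma(0) = (c_0 + phi_1 c_1) / (1 - phi_1^2) = (4.574332 + (0.398)(0.916)) / (1 - (0.398)^2) = 4.9389 / 0.841596 = 5.868493.
  gamma(1) = phi_1 gamma(0) + c_1 = (0.398)(5.868493) + (0.916) = 3.25166.
Therefore gamma(1) = 3.2517 (to 4 decimal places).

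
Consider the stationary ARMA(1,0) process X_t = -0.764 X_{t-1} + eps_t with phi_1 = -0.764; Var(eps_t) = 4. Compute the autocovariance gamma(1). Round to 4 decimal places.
\gamma(1) = -7.3408

Multiply the model equation by X_{t-k} and take expectations. With theta_0 = psi_0 = 1 and psi_j the MA(infinity) weights, this gives
  gamma(k) - sum_i phi_i gamma(k-i) = c_k,
  c_k = sigma^2 * sum_{j=k..q} theta_j psi_{j-k}   (c_k = 0 for k > q),
using gamma(-m) = gamma(m).
Pure AR (q = 0): c_0 = sigma^2 = 4, c_k = 0 for k >= 1.
Equations for k = 0 and k = 1 (AR order 1):
  gamma(0) = phi_1 gamma(1) + c_0
  gamma(1) = phi_1 gamma(0) + c_1
Substituting the second into the first: gamma(0) (1 - phi_1^2) = c_0 + phi_1 c_1, so
  gamma(0) = c_0 / (1 - phi_1^2) = 4 / (1 - (-0.764)^2) = 4 / 0.416304 = 9.608363.
  gamma(1) = phi_1 gamma(0) = (-0.764)(9.608363) = -7.340789.
Therefore gamma(1) = -7.3408 (to 4 decimal places).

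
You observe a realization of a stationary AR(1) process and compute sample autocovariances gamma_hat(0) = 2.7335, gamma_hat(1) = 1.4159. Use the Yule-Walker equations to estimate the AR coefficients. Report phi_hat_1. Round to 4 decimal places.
\hat\phi_{1} = 0.5180

The Yule-Walker equations for an AR(p) process read, in matrix form,
  Gamma_p phi = r_p,   with   (Gamma_p)_{ij} = gamma(|i - j|),
                       (r_p)_i = gamma(i),   i,j = 1..p.
Substitute the sample gammas (Toeplitz matrix and right-hand side of size 1):
  Gamma_p = [[2.7335]]
  r_p     = [1.4159]
With p = 1 this is the single equation gamma(0) phi_1 = gamma(1):
  phi_hat_1 = gamma(1) / gamma(0) = 1.4159 / 2.7335 = 0.5180.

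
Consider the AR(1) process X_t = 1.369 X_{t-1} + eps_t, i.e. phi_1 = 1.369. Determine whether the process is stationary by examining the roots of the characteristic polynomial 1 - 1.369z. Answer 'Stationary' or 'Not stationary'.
\text{Not stationary}

The AR(p) characteristic polynomial is P(z) = 1 - 1.369z.
Stationarity requires all roots to lie outside the unit circle, i.e. |z| > 1 for every root.
This is linear in z: 1 + (-1.369) z = 0  =>  z = -1/(-1.369) = 0.73046,  |z| = 0.73046.
Moduli of all roots: 0.7305.
All moduli strictly greater than 1? No.
Verdict: Not stationary.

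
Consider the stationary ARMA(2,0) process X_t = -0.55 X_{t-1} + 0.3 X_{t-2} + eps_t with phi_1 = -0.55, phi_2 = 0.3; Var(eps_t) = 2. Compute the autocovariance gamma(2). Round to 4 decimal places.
\gamma(2) = 4.2051

Multiply the model equation by X_{t-k} and take expectations. With theta_0 = psi_0 = 1 and psi_j the MA(infinity) weights, this gives
  gamma(k) - sum_i phi_i gamma(k-i) = c_k,
  c_k = sigma^2 * sum_{j=k..q} theta_j psi_{j-k}   (c_k = 0 for k > q),
using gamma(-m) = gamma(m).
Pure AR (q = 0): c_0 = sigma^2 = 2, c_k = 0 for k >= 1.
Equations for k = 0, 1, 2 (AR order 2, c_2 = 0):
  (E0) gamma(0) = phi_1 gamma(1) + phi_2 gamma(2) + c_0
  (E1) gamma(1) = phi_1 gamma(0) + phi_2 gamma(1) + c_1
  (E2) gamma(2) = phi_1 gamma(1) + phi_2 gamma(0)
From (E1): gamma(1) = A gamma(0) + B with
  A = phi_1 / (1 - phi_2) = -0.55 / 0.7 = -0.785714,   B = c_1 / (1 - phi_2) = 0 / 0.7 = 0.
Insert (E2) into (E0): gamma(0) (1 - phi_2^2) = phi_1 (1 + phi_2) gamma(1) + c_0.
  phi_1 (1 + phi_2) = (-0.55)(1.3) = -0.715,   1 - phi_2^2 = 0.91.
Replace gamma(1) by A gamma(0) + B and collect gamma(0):
  gamma(0) [0.91 - (-0.715)(-0.785714)] = c_0 = 2
  gamma(0) * 0.348214 = 2
  gamma(0) = 2 / 0.348214 = 5.74359.
  gamma(1) = A gamma(0) = (-0.785714)(5.74359) = -4.512821.
  gamma(2) = phi_1 gamma(1) + phi_2 gamma(0) = (-0.55)(-4.512821) + (0.3)(5.74359) = 4.205128.
Therefore gamma(2) = 4.2051 (to 4 decimal places).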